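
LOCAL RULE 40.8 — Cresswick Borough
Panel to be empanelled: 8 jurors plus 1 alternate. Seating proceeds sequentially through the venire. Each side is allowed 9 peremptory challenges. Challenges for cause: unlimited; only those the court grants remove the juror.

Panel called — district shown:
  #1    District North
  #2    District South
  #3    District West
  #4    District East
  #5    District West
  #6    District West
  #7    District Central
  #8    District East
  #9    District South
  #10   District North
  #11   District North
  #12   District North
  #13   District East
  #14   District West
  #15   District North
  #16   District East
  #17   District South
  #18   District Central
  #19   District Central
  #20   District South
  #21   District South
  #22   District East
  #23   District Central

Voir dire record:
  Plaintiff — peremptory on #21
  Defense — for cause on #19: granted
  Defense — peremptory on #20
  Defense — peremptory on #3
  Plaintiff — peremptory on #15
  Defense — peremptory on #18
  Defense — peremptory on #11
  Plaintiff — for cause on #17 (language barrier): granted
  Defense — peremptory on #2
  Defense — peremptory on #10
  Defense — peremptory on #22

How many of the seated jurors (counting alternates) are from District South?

Removed: #2, #3, #10, #11, #15, #17, #18, #19, #20, #21, #22.
Seated (9 incl. alternates): #1, #4, #5, #6, #7, #8, #9, #12, #13.
Of those, in District South: #9 → 1.

1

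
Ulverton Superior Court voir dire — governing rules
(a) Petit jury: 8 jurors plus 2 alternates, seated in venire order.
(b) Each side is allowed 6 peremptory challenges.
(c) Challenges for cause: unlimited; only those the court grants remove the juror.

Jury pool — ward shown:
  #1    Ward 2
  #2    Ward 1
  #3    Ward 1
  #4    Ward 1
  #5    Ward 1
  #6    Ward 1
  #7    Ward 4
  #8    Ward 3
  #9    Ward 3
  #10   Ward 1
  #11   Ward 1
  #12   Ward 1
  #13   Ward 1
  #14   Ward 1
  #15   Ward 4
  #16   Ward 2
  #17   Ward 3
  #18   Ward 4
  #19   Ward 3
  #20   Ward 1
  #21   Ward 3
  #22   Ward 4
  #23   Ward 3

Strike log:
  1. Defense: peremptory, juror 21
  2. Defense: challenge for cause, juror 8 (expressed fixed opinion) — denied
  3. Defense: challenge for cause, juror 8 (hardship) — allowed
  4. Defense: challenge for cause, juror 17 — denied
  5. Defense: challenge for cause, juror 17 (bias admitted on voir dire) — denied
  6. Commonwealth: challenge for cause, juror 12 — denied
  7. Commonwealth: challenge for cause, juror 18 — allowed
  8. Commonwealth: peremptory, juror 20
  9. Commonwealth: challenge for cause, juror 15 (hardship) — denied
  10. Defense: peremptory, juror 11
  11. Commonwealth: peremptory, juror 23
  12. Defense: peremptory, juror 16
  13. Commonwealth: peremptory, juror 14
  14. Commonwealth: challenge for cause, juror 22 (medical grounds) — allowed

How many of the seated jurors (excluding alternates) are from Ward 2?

Removed: #8, #11, #14, #16, #18, #20, #21, #22, #23.
Seated jurors 1–8: #1, #2, #3, #4, #5, #6, #7, #9 (alternates #10, #12 not counted).
Of those, in Ward 2: #1 → 1.

1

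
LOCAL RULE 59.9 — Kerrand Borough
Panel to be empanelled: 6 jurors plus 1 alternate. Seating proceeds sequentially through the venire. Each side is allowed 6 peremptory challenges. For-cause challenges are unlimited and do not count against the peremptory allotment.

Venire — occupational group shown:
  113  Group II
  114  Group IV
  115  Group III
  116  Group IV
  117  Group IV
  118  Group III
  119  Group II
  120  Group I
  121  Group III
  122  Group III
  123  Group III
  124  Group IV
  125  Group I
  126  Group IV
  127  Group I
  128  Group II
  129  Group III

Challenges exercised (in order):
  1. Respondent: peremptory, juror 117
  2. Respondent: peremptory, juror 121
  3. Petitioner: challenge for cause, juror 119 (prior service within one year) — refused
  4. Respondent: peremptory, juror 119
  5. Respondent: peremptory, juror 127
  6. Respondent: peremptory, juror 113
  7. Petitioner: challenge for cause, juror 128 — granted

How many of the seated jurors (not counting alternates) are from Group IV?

2

Removed: #113, #117, #119, #121, #127, #128.
Seated jurors 1–6: #114, #115, #116, #118, #120, #122 (alternates #123 not counted).
Of those, in Group IV: #114, #116 → 2.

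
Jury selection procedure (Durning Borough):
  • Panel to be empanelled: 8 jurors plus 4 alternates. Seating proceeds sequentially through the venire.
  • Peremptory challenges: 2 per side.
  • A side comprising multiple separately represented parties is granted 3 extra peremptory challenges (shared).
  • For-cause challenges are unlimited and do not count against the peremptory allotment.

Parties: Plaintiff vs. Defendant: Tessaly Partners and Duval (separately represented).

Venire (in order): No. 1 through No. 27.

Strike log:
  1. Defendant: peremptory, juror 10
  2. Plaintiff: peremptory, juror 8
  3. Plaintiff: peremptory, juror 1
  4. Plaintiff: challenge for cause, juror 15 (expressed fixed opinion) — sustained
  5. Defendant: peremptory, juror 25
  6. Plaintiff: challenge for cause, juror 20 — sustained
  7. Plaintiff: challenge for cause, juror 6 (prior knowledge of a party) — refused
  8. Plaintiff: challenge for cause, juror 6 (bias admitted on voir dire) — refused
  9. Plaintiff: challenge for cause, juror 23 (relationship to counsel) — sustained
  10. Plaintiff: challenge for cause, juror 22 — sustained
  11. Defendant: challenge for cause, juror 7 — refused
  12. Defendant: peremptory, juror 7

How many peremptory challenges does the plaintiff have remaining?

0

Plaintiff allotment: 2.
Plaintiff peremptories used: #8, #1 — 2 (for-cause on #15, #20, #6, #6, #23, #22 don't count).
Remaining: 2 − 2 = 0.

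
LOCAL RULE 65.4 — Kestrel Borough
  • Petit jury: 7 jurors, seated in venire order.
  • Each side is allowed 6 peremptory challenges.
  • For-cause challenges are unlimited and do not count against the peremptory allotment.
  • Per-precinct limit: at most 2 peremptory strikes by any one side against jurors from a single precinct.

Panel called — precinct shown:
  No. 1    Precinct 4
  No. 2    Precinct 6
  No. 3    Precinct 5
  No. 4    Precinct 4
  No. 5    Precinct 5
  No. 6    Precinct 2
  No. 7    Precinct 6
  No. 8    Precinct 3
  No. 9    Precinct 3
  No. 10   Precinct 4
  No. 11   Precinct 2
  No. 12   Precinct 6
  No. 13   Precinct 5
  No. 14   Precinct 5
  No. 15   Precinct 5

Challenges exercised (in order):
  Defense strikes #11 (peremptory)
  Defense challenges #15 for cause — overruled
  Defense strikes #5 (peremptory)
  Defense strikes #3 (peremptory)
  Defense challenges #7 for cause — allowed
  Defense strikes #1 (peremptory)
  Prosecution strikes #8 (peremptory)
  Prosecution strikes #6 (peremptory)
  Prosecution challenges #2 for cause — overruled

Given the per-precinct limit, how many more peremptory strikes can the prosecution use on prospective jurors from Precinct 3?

Prosecution peremptories so far: #8, #6 — 2 of 6 used, 4 left overall.
Against Precinct 3: #8 — 1 used; per-precinct cap 2 leaves 1.
Binding limit: min(4, 1) = 1.

1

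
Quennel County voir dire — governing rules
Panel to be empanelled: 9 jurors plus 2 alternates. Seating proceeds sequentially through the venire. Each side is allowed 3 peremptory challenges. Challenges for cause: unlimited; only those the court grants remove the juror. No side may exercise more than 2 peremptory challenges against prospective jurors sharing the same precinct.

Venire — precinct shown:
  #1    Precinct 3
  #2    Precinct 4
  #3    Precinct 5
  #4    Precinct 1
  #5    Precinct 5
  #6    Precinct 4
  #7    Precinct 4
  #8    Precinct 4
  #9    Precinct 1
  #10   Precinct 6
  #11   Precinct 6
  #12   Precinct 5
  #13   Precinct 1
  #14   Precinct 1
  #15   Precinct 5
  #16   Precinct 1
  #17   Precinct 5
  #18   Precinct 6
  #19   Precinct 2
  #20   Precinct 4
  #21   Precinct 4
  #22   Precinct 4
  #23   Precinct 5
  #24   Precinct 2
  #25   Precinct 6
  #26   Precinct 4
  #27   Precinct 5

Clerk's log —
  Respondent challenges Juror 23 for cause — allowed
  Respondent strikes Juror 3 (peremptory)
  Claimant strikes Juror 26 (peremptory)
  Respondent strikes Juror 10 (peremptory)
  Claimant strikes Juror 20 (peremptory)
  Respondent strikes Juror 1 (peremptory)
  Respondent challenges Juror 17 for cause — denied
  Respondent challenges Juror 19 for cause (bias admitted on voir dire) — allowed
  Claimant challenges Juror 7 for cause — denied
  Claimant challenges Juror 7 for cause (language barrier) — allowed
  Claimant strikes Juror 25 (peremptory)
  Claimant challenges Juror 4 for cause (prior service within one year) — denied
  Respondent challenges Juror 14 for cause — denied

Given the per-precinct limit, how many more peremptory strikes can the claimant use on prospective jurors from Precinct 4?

Claimant peremptories so far: #26, #20, #25 — 3 of 3 used, 0 left overall.
Against Precinct 4: #26, #20 — 2 used; per-precinct cap 2 leaves 0.
Binding limit: min(0, 0) = 0.

0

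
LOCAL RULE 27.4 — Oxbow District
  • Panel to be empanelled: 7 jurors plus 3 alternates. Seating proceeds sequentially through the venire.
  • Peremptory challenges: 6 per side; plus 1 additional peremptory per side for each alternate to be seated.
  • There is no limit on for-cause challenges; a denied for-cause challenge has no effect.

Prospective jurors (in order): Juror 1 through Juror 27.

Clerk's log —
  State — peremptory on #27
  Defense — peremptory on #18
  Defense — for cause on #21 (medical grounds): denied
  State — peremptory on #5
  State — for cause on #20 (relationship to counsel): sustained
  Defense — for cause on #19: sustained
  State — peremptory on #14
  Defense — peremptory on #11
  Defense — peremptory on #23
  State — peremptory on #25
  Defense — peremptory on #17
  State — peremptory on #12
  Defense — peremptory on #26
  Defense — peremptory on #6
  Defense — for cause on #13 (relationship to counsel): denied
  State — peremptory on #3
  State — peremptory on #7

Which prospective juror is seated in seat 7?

13

Removed: #3, #5, #6, #7, #11, #12, #14, #17, #18, #19, #20, #23, #25, #26, #27. (#13, #21 stay — for-cause denied.)
Filling seats in venire order through position 7: #1, #2, #4, #8, #9, #10, #13.
So seat 7 is #13.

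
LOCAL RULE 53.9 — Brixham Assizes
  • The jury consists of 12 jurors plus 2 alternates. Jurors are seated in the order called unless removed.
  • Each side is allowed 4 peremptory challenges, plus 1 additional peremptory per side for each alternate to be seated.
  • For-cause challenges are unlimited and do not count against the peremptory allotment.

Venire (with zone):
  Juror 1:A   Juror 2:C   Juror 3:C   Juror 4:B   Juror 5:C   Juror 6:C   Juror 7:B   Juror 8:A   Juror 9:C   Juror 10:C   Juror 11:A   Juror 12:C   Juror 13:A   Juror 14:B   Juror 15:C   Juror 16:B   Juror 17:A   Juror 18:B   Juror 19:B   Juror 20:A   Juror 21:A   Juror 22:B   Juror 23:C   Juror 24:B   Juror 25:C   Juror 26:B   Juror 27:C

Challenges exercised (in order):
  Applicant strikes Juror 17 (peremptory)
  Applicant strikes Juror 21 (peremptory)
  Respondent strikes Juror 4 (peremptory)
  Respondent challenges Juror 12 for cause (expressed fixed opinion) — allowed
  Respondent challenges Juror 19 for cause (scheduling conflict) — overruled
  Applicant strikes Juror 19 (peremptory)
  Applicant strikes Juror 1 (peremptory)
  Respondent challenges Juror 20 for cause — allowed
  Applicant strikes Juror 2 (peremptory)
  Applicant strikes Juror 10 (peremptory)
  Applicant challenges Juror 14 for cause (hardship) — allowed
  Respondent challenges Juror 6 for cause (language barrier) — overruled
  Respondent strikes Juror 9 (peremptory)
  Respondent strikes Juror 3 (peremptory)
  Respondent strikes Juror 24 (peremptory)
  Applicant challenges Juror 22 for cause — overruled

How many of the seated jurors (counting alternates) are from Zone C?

Removed: #1, #2, #3, #4, #9, #10, #12, #14, #17, #19, #20, #21, #24.
Seated (14 incl. alternates): #5, #6, #7, #8, #11, #13, #15, #16, #18, #22, #23, #25, #26, #27.
Of those, in Zone C: #5, #6, #15, #23, #25, #27 → 6.

6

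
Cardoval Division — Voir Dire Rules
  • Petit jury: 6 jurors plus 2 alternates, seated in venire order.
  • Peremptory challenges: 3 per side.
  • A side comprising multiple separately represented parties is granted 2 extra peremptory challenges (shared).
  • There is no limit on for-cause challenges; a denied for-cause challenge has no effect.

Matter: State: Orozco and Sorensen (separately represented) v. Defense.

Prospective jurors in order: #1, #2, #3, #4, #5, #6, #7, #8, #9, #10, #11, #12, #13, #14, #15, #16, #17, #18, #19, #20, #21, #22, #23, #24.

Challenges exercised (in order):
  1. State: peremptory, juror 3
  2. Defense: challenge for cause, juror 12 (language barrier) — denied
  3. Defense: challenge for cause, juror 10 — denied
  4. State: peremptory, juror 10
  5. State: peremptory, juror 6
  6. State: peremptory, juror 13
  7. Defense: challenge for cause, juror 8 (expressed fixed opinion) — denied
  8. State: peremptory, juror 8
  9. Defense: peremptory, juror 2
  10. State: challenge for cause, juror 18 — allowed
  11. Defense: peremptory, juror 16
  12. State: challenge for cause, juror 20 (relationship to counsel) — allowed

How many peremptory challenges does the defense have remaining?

Defense allotment: 3.
Defense peremptories used: #2, #16 — 2 (for-cause on #12, #10, #8 don't count).
Remaining: 3 − 2 = 1.

1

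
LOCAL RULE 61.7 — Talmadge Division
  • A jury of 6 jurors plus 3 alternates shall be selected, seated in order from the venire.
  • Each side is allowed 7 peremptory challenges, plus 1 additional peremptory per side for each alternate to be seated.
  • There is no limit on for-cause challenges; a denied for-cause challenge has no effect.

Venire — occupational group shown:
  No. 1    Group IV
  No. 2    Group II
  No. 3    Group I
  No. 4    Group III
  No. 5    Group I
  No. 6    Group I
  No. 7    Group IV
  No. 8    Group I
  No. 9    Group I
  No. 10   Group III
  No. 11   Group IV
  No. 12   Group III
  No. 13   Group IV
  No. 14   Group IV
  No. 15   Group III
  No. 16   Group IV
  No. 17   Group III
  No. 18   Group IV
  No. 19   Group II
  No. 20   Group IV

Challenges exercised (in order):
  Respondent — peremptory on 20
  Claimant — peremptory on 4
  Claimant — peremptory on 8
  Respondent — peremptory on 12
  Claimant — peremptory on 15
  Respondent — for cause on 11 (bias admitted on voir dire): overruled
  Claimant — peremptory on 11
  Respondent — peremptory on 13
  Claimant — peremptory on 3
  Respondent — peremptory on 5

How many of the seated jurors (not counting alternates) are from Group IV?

2

Removed: #3, #4, #5, #8, #11, #12, #13, #15, #20.
Seated jurors 1–6: #1, #2, #6, #7, #9, #10 (alternates #14, #16, #17 not counted).
Of those, in Group IV: #1, #7 → 2.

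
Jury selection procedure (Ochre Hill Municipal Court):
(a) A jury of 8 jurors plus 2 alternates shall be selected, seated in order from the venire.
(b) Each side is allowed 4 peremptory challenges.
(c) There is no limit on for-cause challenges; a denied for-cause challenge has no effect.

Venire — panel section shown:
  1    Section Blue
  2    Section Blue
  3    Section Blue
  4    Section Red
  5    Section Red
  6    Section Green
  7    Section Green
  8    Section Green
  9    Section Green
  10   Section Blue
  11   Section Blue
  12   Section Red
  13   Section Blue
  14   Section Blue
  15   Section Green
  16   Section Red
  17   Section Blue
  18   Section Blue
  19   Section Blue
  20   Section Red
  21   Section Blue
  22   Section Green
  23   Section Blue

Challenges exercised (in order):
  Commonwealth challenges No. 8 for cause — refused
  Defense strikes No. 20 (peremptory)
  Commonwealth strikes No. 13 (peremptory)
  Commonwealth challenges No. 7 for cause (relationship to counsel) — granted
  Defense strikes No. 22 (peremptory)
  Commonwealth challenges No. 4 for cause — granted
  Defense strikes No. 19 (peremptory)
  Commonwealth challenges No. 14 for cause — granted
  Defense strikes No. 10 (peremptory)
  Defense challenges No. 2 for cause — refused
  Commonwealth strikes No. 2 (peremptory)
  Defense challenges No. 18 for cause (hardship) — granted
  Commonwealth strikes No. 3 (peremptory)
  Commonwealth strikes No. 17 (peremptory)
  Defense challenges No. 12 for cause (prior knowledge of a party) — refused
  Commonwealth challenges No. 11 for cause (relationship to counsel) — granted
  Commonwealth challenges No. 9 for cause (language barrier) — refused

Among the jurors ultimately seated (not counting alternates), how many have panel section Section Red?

Removed: #2, #3, #4, #7, #10, #11, #13, #14, #17, #18, #19, #20, #22.
Seated jurors 1–8: #1, #5, #6, #8, #9, #12, #15, #16 (alternates #21, #23 not counted).
Of those, in Section Red: #5, #12, #16 → 3.

3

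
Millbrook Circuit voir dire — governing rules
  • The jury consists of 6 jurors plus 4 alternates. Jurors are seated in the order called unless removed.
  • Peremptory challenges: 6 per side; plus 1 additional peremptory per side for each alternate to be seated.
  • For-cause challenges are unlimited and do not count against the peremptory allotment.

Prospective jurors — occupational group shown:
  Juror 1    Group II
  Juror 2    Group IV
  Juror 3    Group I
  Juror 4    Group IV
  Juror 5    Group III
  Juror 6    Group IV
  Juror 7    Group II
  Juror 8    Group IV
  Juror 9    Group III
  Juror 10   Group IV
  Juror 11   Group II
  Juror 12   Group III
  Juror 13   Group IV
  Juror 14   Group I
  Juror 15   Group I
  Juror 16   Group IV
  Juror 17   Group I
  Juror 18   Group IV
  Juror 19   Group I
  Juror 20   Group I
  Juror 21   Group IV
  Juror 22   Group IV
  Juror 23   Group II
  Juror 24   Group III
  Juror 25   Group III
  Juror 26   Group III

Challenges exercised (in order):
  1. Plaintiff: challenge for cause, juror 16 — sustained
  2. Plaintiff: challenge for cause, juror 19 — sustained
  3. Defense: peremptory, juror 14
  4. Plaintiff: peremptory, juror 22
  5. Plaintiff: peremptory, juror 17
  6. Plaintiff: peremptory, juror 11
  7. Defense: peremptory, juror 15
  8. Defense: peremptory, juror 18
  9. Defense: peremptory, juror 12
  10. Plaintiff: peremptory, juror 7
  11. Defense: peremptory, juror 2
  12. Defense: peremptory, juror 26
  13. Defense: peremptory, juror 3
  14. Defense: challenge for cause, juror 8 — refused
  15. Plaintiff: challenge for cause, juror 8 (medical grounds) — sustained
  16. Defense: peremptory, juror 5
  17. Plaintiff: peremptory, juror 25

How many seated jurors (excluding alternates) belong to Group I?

0

Removed: #2, #3, #5, #7, #8, #11, #12, #14, #15, #16, #17, #18, #19, #22, #25, #26.
Seated jurors 1–6: #1, #4, #6, #9, #10, #13 (alternates #20, #21, #23, #24 not counted).
None of those are in Group I → 0.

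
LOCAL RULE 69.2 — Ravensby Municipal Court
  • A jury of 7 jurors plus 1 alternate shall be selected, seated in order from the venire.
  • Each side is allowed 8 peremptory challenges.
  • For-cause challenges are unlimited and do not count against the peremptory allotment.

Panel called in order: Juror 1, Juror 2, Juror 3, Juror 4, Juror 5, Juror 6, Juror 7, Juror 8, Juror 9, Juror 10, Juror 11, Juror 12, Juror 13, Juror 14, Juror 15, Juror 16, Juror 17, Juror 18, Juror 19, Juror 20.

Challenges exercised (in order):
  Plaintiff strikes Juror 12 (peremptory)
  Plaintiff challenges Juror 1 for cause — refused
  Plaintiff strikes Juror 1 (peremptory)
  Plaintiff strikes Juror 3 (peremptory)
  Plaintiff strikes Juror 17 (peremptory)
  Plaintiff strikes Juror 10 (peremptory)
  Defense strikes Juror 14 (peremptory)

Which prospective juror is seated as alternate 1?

Removed: #1, #3, #10, #12, #14, #17.
Seating in order: seats 1–7 → #2, #4, #5, #6, #7, #8, #9; alternates → #11.
So alternate 1 is #11.

11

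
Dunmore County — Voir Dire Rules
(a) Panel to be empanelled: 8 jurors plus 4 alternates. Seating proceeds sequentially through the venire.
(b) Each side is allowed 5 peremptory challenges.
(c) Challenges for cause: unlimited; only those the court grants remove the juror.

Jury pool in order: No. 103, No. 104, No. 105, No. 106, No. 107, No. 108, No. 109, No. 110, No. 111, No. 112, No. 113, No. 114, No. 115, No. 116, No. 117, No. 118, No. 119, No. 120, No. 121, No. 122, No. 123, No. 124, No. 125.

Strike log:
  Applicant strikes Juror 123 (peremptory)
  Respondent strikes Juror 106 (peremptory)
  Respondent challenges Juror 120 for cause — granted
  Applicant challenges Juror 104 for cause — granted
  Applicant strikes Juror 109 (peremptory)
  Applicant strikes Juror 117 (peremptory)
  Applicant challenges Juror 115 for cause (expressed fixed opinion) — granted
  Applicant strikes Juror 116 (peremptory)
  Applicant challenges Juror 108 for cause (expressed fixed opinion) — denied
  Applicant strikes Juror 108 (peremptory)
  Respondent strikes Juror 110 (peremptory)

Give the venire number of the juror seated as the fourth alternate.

124

Removed: #104, #106, #108, #109, #110, #115, #116, #117, #120, #123.
Seating in order: seats 1–8 → #103, #105, #107, #111, #112, #113, #114, #118; alternates → #119, #121, #122, #124.
So alternate 4 is #124.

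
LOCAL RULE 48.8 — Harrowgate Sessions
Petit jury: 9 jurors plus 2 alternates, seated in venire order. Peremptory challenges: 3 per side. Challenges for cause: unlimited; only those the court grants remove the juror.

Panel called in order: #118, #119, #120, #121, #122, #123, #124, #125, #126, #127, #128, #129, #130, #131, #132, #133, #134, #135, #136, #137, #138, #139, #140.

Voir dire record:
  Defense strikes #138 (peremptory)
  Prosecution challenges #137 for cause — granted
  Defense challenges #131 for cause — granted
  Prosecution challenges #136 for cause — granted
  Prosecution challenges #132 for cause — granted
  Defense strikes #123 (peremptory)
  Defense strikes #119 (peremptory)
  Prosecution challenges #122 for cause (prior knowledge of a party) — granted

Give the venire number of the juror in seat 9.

129

Removed: #119, #122, #123, #131, #132, #136, #137, #138.
Filling seats in venire order through position 9: #118, #120, #121, #124, #125, #126, #127, #128, #129.
So seat 9 is #129.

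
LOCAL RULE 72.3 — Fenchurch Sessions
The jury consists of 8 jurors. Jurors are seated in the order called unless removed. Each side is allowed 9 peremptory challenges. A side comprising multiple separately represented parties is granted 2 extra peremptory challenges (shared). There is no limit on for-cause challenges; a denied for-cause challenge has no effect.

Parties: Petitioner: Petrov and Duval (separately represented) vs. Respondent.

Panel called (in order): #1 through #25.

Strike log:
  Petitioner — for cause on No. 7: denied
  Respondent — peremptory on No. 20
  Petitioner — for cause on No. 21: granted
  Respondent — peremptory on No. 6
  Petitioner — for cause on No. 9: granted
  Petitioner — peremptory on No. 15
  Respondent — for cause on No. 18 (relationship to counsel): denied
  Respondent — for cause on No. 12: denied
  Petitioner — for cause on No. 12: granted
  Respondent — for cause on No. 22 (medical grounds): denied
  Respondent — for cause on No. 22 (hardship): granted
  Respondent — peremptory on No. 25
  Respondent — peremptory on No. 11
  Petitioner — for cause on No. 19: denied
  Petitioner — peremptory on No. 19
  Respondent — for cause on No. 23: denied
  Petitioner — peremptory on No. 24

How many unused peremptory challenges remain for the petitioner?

Petitioner allotment: 9 base + 2 multi-party = 11.
Petitioner peremptories used: #15, #19, #24 — 3 (for-cause on #7, #21, #9, #12, #19 don't count).
Remaining: 11 − 3 = 8.

8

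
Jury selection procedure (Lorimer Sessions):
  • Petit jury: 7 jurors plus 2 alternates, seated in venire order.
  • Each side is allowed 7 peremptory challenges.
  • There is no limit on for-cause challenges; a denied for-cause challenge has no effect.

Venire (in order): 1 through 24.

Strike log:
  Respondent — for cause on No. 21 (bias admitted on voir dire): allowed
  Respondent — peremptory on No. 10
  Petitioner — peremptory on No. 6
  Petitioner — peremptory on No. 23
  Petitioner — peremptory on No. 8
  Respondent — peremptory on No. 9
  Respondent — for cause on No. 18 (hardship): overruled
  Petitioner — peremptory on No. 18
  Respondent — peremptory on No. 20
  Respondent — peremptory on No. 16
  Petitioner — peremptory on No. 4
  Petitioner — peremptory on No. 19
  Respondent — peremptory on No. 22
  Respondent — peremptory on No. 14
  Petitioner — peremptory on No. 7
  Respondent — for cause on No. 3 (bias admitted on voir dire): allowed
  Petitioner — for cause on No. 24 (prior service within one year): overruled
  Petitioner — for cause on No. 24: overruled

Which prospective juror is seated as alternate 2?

24

Removed: #3, #4, #6, #7, #8, #9, #10, #14, #16, #18, #19, #20, #21, #22, #23. (#24 stays — for-cause denied.)
Seating in order: seats 1–7 → #1, #2, #5, #11, #12, #13, #15; alternates → #17, #24.
So alternate 2 is #24.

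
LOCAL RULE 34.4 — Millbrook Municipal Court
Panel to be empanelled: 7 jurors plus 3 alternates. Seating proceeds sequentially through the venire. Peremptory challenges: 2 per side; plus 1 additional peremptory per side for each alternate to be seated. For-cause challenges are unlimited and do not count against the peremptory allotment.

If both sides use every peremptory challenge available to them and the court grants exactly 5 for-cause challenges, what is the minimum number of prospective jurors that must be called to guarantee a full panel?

25

Seats to fill: 7 + 3 alternates = 10.
Peremptories: 2 + 1×3 = 5 per side × 2 sides = 10.
For-cause removals: 5.
Minimum venire: 10 + 10 + 5 = 25.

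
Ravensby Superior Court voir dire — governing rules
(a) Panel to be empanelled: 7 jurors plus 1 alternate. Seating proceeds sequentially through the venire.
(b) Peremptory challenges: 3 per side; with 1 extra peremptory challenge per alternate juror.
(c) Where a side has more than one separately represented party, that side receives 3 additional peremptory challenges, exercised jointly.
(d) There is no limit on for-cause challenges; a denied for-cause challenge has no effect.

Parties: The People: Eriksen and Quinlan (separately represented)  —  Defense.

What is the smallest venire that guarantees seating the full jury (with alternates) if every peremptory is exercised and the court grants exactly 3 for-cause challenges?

22

Seats to fill: 7 + 1 alternates = 8.
Peremptories — The People: 3 + 1×1 + 3 = 7; Defense: 3 + 1×1 = 4; total 11.
For-cause removals: 3.
Minimum venire: 8 + 11 + 3 = 22.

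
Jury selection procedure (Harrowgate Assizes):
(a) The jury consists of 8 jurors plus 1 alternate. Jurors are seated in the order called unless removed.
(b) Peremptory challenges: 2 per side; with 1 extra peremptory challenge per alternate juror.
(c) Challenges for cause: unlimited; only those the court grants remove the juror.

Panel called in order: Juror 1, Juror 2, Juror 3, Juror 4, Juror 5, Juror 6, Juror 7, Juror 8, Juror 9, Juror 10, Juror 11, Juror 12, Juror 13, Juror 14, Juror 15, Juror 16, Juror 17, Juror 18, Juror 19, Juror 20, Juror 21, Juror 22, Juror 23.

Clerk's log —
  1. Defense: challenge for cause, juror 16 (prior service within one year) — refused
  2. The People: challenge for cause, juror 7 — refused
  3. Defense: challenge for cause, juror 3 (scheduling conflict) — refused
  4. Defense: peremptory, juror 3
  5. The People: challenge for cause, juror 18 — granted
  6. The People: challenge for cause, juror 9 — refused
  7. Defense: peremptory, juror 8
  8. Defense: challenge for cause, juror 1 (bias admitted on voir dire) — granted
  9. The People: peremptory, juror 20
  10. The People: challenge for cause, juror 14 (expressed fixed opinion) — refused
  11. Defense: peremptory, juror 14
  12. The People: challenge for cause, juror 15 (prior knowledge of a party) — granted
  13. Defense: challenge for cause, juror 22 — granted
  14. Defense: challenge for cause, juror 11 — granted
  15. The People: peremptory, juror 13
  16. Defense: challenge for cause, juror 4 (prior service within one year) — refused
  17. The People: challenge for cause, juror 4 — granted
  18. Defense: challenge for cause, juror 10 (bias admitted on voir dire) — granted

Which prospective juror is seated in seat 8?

Removed: #1, #3, #4, #8, #10, #11, #13, #14, #15, #18, #20, #22. (#7, #9, #16 stay — for-cause denied.)
Filling seats in venire order through position 8: #2, #5, #6, #7, #9, #12, #16, #17.
So seat 8 is #17.

17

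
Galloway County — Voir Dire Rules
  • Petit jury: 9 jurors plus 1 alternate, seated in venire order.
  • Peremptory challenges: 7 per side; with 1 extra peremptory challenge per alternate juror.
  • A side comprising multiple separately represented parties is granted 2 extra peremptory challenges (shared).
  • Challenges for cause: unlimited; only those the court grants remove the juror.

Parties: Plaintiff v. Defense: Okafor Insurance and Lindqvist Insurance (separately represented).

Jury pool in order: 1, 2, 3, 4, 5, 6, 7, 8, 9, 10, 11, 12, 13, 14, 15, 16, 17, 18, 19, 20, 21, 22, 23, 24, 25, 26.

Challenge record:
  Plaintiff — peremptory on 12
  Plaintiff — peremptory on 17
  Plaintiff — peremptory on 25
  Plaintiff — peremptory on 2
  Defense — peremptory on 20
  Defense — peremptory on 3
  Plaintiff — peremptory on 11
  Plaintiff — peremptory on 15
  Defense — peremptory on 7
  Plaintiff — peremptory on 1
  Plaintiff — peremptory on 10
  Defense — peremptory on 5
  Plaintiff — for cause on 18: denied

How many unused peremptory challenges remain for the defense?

Defense allotment: 7 base + 1 × 1 alternate + 2 multi-party = 10.
Defense peremptories used: #20, #3, #7, #5 — 4.
Remaining: 10 − 4 = 6.

6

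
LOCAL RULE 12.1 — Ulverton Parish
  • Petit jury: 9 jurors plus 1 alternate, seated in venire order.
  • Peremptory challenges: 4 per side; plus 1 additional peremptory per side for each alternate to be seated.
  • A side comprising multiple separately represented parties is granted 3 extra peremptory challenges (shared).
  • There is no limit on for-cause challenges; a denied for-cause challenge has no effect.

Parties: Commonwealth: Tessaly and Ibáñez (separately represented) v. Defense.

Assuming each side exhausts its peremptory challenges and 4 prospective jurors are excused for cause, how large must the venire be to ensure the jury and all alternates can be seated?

27

Seats to fill: 9 + 1 alternates = 10.
Peremptories — Commonwealth: 4 + 1×1 + 3 = 8; Defense: 4 + 1×1 = 5; total 13.
For-cause removals: 4.
Minimum venire: 10 + 13 + 4 = 27.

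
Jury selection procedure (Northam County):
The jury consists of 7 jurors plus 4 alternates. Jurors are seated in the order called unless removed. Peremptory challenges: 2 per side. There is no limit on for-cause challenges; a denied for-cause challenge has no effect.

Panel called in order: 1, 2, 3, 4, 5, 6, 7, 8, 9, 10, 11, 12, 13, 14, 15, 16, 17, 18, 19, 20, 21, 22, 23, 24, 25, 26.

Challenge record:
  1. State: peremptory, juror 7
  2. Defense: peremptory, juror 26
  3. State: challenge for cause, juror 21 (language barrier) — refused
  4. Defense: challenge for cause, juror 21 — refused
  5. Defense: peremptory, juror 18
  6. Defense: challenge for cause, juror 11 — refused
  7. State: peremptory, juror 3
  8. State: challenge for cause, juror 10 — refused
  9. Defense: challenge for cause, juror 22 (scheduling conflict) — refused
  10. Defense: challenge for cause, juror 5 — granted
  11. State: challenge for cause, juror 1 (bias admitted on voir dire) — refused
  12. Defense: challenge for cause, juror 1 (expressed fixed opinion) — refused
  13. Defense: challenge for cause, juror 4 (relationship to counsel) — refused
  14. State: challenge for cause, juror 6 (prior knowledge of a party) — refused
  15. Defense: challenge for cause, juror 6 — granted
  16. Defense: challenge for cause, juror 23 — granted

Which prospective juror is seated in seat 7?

11

Removed: #3, #5, #6, #7, #18, #23, #26. (#1, #4, #10, #11, #21, #22 stay — for-cause denied.)
Seating in order: seats 1–7 → #1, #2, #4, #8, #9, #10, #11; alternates → #12, #13, #14, #15.
So seat 7 is #11.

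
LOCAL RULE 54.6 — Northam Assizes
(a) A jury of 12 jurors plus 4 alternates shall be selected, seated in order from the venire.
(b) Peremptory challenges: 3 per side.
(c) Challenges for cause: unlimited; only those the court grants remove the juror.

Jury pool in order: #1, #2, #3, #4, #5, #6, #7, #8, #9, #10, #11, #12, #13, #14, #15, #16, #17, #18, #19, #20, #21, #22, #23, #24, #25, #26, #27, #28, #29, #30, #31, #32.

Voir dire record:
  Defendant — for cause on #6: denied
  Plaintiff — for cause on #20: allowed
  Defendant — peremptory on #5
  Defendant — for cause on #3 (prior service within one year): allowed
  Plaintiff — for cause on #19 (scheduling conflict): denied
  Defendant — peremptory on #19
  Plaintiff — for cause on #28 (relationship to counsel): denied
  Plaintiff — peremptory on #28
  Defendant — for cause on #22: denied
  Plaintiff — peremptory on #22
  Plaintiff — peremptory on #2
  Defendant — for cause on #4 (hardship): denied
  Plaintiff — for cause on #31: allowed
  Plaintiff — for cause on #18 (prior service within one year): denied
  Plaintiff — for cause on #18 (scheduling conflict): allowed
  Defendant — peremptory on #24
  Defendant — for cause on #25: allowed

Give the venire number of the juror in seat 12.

Removed: #2, #3, #5, #18, #19, #20, #22, #24, #25, #28, #31. (#4, #6 stay — for-cause denied.)
Filling seats in venire order through position 12: #1, #4, #6, #7, #8, #9, #10, #11, #12, #13, #14, #15.
So seat 12 is #15.

15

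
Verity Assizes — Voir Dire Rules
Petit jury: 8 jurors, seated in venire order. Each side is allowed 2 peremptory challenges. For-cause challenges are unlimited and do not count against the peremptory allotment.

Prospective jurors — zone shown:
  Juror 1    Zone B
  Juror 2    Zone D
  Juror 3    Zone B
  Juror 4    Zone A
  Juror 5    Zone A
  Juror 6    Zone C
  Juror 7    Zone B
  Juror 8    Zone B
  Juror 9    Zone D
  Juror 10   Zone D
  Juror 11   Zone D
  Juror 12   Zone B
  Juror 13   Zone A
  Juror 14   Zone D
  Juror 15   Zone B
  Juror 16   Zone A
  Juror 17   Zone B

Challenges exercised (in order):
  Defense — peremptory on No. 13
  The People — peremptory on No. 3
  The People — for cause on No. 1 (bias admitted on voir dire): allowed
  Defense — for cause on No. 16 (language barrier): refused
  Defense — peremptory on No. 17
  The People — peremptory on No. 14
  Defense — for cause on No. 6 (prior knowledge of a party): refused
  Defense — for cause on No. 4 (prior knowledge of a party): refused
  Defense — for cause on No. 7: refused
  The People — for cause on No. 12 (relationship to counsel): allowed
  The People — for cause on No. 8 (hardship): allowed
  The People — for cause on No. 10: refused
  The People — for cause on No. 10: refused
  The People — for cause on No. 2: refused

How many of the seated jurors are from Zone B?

Removed: #1, #3, #8, #12, #13, #14, #17.
Seated jurors 1–8: #2, #4, #5, #6, #7, #9, #10, #11.
Of those, in Zone B: #7 → 1.

1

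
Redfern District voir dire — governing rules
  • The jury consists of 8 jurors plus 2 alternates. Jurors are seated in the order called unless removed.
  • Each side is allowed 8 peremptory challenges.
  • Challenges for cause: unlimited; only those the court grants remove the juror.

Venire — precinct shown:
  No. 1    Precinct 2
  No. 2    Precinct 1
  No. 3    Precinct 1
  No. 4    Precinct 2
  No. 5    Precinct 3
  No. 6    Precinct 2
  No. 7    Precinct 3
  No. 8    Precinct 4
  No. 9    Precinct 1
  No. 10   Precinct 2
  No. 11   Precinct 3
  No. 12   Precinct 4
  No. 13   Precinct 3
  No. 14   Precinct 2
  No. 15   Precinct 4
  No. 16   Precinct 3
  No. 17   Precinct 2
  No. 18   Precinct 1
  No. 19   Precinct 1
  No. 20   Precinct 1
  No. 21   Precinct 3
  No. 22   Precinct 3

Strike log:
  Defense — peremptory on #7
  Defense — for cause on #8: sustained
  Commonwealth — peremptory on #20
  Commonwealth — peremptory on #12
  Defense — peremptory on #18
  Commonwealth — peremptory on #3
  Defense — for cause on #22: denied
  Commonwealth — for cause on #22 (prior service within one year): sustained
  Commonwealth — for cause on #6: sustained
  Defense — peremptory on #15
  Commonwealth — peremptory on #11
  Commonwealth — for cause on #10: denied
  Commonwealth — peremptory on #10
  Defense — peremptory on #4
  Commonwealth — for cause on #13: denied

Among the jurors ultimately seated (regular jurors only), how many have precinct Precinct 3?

Removed: #3, #4, #6, #7, #8, #10, #11, #12, #15, #18, #20, #22.
Seated jurors 1–8: #1, #2, #5, #9, #13, #14, #16, #17 (alternates #19, #21 not counted).
Of those, in Precinct 3: #5, #13, #16 → 3.

3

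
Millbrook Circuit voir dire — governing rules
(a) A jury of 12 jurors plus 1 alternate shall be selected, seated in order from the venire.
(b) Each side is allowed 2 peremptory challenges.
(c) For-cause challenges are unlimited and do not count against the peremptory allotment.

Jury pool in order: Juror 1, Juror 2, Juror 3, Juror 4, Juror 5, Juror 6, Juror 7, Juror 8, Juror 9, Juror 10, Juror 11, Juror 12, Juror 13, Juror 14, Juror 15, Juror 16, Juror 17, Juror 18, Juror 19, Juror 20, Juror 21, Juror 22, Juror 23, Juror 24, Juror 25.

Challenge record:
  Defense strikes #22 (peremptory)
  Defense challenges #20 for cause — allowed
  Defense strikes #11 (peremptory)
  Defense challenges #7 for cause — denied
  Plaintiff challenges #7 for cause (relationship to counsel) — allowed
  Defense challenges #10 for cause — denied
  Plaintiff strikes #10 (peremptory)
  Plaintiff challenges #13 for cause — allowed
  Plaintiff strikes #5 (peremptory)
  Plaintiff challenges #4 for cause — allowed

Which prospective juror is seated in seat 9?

15

Removed: #4, #5, #7, #10, #11, #13, #20, #22.
Filling seats in venire order through position 9: #1, #2, #3, #6, #8, #9, #12, #14, #15.
So seat 9 is #15.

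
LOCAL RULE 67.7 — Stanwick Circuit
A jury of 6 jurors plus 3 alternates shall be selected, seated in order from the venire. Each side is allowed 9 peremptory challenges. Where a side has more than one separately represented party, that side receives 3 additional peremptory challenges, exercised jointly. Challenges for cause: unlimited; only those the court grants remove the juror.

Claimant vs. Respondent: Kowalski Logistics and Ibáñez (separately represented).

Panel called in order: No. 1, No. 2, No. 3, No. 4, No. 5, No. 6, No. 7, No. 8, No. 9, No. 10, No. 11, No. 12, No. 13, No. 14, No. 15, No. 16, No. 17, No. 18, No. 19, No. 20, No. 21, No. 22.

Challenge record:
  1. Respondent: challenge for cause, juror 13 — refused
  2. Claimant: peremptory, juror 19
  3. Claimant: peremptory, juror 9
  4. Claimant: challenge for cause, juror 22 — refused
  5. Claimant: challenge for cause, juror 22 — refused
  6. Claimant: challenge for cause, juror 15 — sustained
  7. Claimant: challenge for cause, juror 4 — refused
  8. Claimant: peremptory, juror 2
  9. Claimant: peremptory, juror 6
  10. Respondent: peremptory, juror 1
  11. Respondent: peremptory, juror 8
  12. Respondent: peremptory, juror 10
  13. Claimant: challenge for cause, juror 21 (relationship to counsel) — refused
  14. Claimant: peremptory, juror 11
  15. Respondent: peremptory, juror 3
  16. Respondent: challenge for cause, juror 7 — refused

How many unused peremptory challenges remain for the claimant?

4

Claimant allotment: 9.
Claimant peremptories used: #19, #9, #2, #6, #11 — 5 (for-cause on #22, #22, #15, #4, #21 don't count).
Remaining: 9 − 5 = 4.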